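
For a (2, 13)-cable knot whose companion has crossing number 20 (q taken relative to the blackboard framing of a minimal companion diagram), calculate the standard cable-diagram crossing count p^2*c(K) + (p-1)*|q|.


Step 1: Each of the c(K) crossings of the companion diagram becomes p*p = p^2 crossings among the p parallel strands, and each of the |q| twists s_1 s_2 ... s_(p-1) adds (p-1) crossings.
  Crossings = p^2 * c(K) + (p-1)*|q|
Step 2: = 2^2 * 20 + (2-1)*13
Step 3: = 4*20 + 1*13
Step 4: = 80 + 13 = 93

93


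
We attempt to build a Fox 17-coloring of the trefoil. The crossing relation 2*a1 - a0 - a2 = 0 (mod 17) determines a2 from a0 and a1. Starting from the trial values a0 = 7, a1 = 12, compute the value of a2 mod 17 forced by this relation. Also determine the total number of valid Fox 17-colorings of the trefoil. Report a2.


Step 1: Apply the given crossing relation 2*a1 - a0 - a2 = 0 (mod 17).
  a2 = 2*a1 - a0 mod 17
  a2 = 2*12 - 7 mod 17
  a2 = 24 - 7 mod 17
  a2 = 17 mod 17 = 0
Step 2: The trefoil has determinant 3.
  Number of Fox p-colorings (p prime) is p^2 if p = 3, else p.
  Since 17 does not divide 3, only trivial (constant) colorings exist.
  (So the trial a0 = 7, a1 = 12 with a0 != a1 does NOT extend to a valid coloring of the whole trefoil: the other two crossing relations require 3*(a1 - a0) = 0 (mod 17), which fails.)
  Total colorings = 17
Step 3: a2 = 0, total Fox 17-colorings = 17

0


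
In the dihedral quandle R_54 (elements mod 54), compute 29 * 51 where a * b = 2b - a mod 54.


29 * 51 = 2*51 - 29 mod 54
= 102 - 29 mod 54
= 73 mod 54 = 19

19


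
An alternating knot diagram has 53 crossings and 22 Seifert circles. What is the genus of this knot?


For alternating knots, g = (c - s + 1)/2.
= (53 - 22 + 1)/2
= 32/2 = 16

16


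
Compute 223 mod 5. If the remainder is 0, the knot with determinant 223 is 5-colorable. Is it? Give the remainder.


Step 1: A knot is p-colorable if and only if p divides its determinant.
Step 2: Compute 223 mod 5.
223 = 44 * 5 + 3
Step 3: 223 mod 5 = 3
Step 4: The knot is 5-colorable: no

3


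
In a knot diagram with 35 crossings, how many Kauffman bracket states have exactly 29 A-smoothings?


We choose which 29 of 35 crossings get A-smoothings.
C(35, 29) = 35! / (29! * 6!)
= 1623160

1623160


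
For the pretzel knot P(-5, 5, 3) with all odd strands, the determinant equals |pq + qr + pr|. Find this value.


Step 1: Compute pq + qr + pr.
pq = (-5)*5 = -25
qr = 5*3 = 15
pr = (-5)*3 = -15
pq + qr + pr = -25 + 15 + (-15) = -25
Step 2: Take absolute value.
det(P(-5,5,3)) = |-25| = 25

25


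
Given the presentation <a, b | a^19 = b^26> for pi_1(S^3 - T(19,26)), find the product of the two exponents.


The relation is a^19 = b^26.
Product of exponents = 19 * 26
= 494

494


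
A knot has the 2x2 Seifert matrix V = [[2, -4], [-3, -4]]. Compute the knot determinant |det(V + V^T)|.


Step 1: Form V + V^T where V = [[2, -4], [-3, -4]]
  V^T = [[2, -3], [-4, -4]]
  V + V^T = [[4, -7], [-7, -8]]
Step 2: det(V + V^T) = 4*(-8) - (-7)*(-7)
  = -32 - 49 = -81
Step 3: Knot determinant = |det(V + V^T)| = |-81| = 81

81


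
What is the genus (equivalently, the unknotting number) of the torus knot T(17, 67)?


For a torus knot T(p,q), both the unknotting number and genus equal (p-1)(q-1)/2.
= (17-1)(67-1)/2
= 16*66/2
= 1056/2 = 528

528


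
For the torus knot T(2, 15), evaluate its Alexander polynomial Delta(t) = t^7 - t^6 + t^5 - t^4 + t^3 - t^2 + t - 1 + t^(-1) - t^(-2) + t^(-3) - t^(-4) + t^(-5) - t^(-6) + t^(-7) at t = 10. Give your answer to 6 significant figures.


Substituting t = 10 into Delta(t) = t^7 - t^6 + t^5 - t^4 + t^3 - t^2 + t - 1 + t^(-1) - t^(-2) + t^(-3) - t^(-4) + t^(-5) - t^(-6) + t^(-7):
Term values: (10000000) + (-1000000) + (100000) + (-10000) + (1000) + (-100) + (10) + (-1) + (0.1) + (-0.01) + (0.001) + (-0.0001) + (1e-05) + (-1e-06) + (1e-07)
Sum = 9090909.091
Rounded to 6 significant figures: 9.09091e+06

9.09091e+06


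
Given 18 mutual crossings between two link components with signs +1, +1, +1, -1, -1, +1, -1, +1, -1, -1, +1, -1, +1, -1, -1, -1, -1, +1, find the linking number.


Step 1: Count positive crossings: 8
Step 2: Count negative crossings: 10
Step 3: Sum of signs = 8 - 10 = -2
Step 4: Linking number = sum/2 = -2/2 = -1

-1


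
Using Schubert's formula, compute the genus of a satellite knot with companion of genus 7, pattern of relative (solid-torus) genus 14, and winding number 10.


Schubert: g(satellite) = g_rel(pattern) + |winding| * g(companion),
where g_rel(pattern) is the genus of the pattern relative to the solid torus.
= 14 + 10 * 7
= 14 + 70 = 84

84


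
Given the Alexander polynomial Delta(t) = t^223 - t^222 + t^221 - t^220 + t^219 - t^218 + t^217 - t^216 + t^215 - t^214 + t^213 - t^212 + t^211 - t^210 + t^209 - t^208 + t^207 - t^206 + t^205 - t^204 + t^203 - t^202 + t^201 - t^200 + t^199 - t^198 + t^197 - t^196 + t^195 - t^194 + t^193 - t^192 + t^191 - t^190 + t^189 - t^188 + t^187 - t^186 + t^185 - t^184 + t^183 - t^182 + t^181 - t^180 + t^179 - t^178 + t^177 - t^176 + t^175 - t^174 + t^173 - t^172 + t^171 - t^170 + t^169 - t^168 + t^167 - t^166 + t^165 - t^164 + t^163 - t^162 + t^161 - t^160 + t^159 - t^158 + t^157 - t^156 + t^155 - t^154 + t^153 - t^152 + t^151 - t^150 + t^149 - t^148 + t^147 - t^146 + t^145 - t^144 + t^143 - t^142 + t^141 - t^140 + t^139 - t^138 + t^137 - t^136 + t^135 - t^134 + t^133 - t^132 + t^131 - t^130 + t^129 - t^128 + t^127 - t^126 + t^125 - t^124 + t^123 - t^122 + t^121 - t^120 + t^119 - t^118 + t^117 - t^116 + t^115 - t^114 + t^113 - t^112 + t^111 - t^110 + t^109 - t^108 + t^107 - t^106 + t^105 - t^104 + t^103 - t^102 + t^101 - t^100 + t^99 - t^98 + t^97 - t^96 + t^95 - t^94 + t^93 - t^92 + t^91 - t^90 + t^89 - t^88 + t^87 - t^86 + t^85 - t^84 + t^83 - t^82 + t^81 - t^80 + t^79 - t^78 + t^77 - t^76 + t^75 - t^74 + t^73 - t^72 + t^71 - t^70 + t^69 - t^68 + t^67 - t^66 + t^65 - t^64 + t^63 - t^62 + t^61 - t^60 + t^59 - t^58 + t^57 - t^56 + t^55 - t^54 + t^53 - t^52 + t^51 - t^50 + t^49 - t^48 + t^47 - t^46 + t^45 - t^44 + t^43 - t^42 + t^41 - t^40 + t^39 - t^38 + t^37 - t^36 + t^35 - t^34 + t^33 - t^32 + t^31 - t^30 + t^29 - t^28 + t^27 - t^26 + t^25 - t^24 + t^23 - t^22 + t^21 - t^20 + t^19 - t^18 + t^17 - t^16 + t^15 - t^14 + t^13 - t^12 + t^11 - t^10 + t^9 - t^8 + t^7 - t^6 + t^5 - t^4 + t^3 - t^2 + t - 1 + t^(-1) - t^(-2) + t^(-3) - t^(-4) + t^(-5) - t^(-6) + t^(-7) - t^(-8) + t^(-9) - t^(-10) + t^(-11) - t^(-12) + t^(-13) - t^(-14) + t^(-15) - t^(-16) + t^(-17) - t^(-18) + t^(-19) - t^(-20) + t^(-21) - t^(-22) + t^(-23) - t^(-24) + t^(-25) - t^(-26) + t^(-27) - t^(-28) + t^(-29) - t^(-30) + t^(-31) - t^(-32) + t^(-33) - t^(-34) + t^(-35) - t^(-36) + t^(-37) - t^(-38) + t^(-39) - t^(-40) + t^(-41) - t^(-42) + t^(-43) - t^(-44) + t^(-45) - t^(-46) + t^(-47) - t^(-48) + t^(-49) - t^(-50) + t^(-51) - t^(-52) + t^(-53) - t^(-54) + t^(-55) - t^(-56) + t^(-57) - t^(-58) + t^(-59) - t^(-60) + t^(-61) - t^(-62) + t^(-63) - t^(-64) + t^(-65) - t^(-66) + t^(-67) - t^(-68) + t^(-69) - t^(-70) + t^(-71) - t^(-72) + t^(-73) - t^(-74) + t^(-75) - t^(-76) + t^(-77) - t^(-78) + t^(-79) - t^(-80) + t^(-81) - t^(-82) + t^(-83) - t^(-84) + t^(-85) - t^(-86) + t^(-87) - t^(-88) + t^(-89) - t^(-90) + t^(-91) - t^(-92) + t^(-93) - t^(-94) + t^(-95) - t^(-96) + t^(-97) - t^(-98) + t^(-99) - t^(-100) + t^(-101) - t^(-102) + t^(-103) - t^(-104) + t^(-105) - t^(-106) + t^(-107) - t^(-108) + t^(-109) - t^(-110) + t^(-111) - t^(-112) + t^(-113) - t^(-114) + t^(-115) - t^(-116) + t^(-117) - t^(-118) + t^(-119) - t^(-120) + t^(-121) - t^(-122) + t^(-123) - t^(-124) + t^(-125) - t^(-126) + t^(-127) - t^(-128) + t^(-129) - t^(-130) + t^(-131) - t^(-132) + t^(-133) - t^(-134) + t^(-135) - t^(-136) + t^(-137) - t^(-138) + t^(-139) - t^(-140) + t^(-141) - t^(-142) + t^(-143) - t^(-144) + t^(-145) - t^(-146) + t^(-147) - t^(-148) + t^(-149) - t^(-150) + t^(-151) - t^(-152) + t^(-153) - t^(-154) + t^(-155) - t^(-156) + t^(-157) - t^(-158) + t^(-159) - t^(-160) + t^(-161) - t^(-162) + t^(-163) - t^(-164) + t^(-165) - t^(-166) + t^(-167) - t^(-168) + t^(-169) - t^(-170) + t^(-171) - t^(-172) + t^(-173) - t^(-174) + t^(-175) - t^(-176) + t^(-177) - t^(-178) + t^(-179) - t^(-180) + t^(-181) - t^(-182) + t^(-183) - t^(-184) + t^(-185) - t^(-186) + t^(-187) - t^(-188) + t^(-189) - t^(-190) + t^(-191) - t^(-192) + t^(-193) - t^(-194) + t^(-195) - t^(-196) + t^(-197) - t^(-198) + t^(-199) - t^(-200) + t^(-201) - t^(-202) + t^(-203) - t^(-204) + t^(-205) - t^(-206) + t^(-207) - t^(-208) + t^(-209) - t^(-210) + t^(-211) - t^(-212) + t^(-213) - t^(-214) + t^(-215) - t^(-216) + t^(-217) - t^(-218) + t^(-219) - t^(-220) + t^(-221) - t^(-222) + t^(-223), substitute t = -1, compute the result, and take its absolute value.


Step 1: The polynomial has 447 terms with alternating signs, exponents from 223 down to -223.
Step 2: Substitute t = -1. The i-th term has coefficient (-1)^i and exponent (m-i),
  so its value is (-1)^i * (-1)^(m-i) = (-1)^m = -1 for every i.
Step 3: All 447 terms equal -1, so Delta(-1) = 447 * (-1) = -447
Step 4: |Delta(-1)| = 447

447


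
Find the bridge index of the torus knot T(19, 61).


The bridge number of T(p,q) is min(p,q).
min(19, 61) = 19

19


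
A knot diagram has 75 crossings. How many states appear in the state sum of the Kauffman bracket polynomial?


Each crossing contributes 2 choices (A-smoothing or B-smoothing).
Total states = 2^75 = 37778931862957161709568

37778931862957161709568


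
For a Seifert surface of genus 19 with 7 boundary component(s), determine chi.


chi = 2 - 2g - b
= 2 - 2*19 - 7
= 2 - 38 - 7 = -43

-43


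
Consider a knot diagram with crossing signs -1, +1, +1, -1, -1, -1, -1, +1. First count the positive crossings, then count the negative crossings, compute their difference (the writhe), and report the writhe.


Step 1: Count positive crossings (+1).
Positive crossings: 3
Step 2: Count negative crossings (-1).
Negative crossings: 5
Step 3: Writhe = (positive) - (negative)
w = 3 - 5 = -2
Step 4: |w| = 2, and w is negative

-2


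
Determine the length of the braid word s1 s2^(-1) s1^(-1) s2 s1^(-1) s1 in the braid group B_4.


The word length counts the number of generators (including inverses).
Listing each generator: s1, s2^(-1), s1^(-1), s2, s1^(-1), s1
There are 6 generators in this braid word.

6


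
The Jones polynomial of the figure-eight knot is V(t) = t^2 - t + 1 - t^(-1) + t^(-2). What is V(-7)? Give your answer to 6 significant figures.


Substituting t = -7 into V(t) = t^2 - t + 1 - t^(-1) + t^(-2):
  (+)t^(2) = 49
  (-)t^(1) = 7
  (+)t^(0) = 1
  (-)t^(-1) = 0.142857
  (+)t^(-2) = 0.0204082
Sum = (49) + (7) + (1) + (0.142857) + (0.0204082)
= 57.16326531
Rounded to 6 significant figures: 57.1633

57.1633


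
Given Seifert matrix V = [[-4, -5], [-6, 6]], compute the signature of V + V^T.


Step 1: V + V^T = [[-8, -11], [-11, 12]]
Step 2: trace = 4, det = -217
Step 3: Discriminant = 4^2 - 4*(-217) = 884
Step 4: Eigenvalues: 16.8661, -12.8661
Step 5: Signature = (# positive eigenvalues) - (# negative eigenvalues) = 0

0


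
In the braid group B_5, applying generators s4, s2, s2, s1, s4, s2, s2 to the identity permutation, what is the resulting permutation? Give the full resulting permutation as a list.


Starting with identity [1, 2, 3, 4, 5].
Apply generators in sequence:
  After s4: [1, 2, 3, 5, 4]
  After s2: [1, 3, 2, 5, 4]
  After s2: [1, 2, 3, 5, 4]
  After s1: [2, 1, 3, 5, 4]
  After s4: [2, 1, 3, 4, 5]
  After s2: [2, 3, 1, 4, 5]
  After s2: [2, 1, 3, 4, 5]
Final permutation: [2, 1, 3, 4, 5]

[2, 1, 3, 4, 5]


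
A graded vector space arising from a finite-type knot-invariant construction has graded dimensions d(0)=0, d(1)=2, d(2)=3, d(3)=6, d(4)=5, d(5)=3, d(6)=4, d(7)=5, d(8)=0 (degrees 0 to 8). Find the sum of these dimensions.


Total dimension = d(0) + d(1) + ... + d(8)
= 0 + 2 + 3 + 6 + 5 + 3 + 4 + 5 + 0
= 28

28


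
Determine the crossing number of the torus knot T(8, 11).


For a torus knot T(p, q) with gcd(p,q)=1,
the crossing number is min(p*(q-1), q*(p-1)).
p*(q-1) = 8*10 = 80
q*(p-1) = 11*7 = 77
min(80, 77) = 77

77


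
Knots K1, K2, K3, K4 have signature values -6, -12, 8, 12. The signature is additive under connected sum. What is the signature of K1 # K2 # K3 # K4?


The signature is additive under connected sum.
signature(K1 # K2 # K3 # K4) = (-6) + (-12) + (8) + (12)
= 2

2


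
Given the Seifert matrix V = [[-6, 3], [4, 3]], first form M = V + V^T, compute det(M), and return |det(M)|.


Step 1: Form V + V^T where V = [[-6, 3], [4, 3]]
  V^T = [[-6, 4], [3, 3]]
  V + V^T = [[-12, 7], [7, 6]]
Step 2: det(V + V^T) = (-12)*6 - 7*7
  = -72 - 49 = -121
Step 3: Knot determinant = |det(V + V^T)| = |-121| = 121

121


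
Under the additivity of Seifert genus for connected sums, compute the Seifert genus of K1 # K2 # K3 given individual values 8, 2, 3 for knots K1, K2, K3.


The Seifert genus is additive under connected sum.
Seifert genus(K1 # K2 # K3) = (8) + (2) + (3)
= 13

13


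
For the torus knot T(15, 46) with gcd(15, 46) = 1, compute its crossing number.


For a torus knot T(p, q) with gcd(p,q)=1,
the crossing number is min(p*(q-1), q*(p-1)).
p*(q-1) = 15*45 = 675
q*(p-1) = 46*14 = 644
min(675, 644) = 644

644


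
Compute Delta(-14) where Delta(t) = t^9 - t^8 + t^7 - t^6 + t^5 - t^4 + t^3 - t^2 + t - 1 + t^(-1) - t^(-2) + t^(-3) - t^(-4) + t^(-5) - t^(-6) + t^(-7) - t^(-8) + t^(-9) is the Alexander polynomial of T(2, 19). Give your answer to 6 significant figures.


Substituting t = -14 into Delta(t) = t^9 - t^8 + t^7 - t^6 + t^5 - t^4 + t^3 - t^2 + t - 1 + t^(-1) - t^(-2) + t^(-3) - t^(-4) + t^(-5) - t^(-6) + t^(-7) - t^(-8) + t^(-9):
Term values: (-20661046784) + (-1475789056) + (-105413504) + (-7529536) + (-537824) + (-38416) + (-2744) + (-196) + (-14) + (-1) + (-0.0714286) + (-0.00510204) + (-0.000364431) + (-2.60308e-05) + (-1.85934e-06) + (-1.3281e-07) + (-9.48645e-09) + (-6.77604e-10) + (-4.84003e-11)
Sum = -2.225035808e+10
Rounded to 6 significant figures: -2.22504e+10

-2.22504e+10


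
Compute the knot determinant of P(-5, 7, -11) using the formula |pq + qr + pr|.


Step 1: Compute pq + qr + pr.
pq = (-5)*7 = -35
qr = 7*(-11) = -77
pr = (-5)*(-11) = 55
pq + qr + pr = -35 + (-77) + 55 = -57
Step 2: Take absolute value.
det(P(-5,7,-11)) = |-57| = 57

57


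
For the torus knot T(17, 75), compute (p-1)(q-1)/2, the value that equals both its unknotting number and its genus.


For a torus knot T(p,q), both the unknotting number and genus equal (p-1)(q-1)/2.
= (17-1)(75-1)/2
= 16*74/2
= 1184/2 = 592

592


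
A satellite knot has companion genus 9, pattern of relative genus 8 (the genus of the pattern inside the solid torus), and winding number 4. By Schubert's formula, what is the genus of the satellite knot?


Schubert: g(satellite) = g_rel(pattern) + |winding| * g(companion),
where g_rel(pattern) is the genus of the pattern relative to the solid torus.
= 8 + 4 * 9
= 8 + 36 = 44

44


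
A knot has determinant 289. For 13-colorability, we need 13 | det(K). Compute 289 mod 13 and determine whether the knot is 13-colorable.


Step 1: A knot is p-colorable if and only if p divides its determinant.
Step 2: Compute 289 mod 13.
289 = 22 * 13 + 3
Step 3: 289 mod 13 = 3
Step 4: The knot is 13-colorable: no

3


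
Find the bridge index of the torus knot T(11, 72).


The bridge number of T(p,q) is min(p,q).
min(11, 72) = 11

11


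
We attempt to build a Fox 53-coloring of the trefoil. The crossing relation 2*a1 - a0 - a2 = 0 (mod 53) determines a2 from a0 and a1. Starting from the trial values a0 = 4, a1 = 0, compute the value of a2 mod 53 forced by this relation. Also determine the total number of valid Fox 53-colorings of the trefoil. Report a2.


Step 1: Apply the given crossing relation 2*a1 - a0 - a2 = 0 (mod 53).
  a2 = 2*a1 - a0 mod 53
  a2 = 2*0 - 4 mod 53
  a2 = 0 - 4 mod 53
  a2 = -4 mod 53 = 49
Step 2: The trefoil has determinant 3.
  Number of Fox p-colorings (p prime) is p^2 if p = 3, else p.
  Since 53 does not divide 3, only trivial (constant) colorings exist.
  (So the trial a0 = 4, a1 = 0 with a0 != a1 does NOT extend to a valid coloring of the whole trefoil: the other two crossing relations require 3*(a1 - a0) = 0 (mod 53), which fails.)
  Total colorings = 53
Step 3: a2 = 49, total Fox 53-colorings = 53

49


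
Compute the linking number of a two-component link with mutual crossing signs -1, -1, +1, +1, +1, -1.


Step 1: Count positive crossings: 3
Step 2: Count negative crossings: 3
Step 3: Sum of signs = 3 - 3 = 0
Step 4: Linking number = sum/2 = 0/2 = 0

0


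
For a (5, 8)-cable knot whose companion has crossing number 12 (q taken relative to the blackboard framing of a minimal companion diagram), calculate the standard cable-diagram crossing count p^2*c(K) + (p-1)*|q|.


Step 1: Each of the c(K) crossings of the companion diagram becomes p*p = p^2 crossings among the p parallel strands, and each of the |q| twists s_1 s_2 ... s_(p-1) adds (p-1) crossings.
  Crossings = p^2 * c(K) + (p-1)*|q|
Step 2: = 5^2 * 12 + (5-1)*8
Step 3: = 25*12 + 4*8
Step 4: = 300 + 32 = 332

332


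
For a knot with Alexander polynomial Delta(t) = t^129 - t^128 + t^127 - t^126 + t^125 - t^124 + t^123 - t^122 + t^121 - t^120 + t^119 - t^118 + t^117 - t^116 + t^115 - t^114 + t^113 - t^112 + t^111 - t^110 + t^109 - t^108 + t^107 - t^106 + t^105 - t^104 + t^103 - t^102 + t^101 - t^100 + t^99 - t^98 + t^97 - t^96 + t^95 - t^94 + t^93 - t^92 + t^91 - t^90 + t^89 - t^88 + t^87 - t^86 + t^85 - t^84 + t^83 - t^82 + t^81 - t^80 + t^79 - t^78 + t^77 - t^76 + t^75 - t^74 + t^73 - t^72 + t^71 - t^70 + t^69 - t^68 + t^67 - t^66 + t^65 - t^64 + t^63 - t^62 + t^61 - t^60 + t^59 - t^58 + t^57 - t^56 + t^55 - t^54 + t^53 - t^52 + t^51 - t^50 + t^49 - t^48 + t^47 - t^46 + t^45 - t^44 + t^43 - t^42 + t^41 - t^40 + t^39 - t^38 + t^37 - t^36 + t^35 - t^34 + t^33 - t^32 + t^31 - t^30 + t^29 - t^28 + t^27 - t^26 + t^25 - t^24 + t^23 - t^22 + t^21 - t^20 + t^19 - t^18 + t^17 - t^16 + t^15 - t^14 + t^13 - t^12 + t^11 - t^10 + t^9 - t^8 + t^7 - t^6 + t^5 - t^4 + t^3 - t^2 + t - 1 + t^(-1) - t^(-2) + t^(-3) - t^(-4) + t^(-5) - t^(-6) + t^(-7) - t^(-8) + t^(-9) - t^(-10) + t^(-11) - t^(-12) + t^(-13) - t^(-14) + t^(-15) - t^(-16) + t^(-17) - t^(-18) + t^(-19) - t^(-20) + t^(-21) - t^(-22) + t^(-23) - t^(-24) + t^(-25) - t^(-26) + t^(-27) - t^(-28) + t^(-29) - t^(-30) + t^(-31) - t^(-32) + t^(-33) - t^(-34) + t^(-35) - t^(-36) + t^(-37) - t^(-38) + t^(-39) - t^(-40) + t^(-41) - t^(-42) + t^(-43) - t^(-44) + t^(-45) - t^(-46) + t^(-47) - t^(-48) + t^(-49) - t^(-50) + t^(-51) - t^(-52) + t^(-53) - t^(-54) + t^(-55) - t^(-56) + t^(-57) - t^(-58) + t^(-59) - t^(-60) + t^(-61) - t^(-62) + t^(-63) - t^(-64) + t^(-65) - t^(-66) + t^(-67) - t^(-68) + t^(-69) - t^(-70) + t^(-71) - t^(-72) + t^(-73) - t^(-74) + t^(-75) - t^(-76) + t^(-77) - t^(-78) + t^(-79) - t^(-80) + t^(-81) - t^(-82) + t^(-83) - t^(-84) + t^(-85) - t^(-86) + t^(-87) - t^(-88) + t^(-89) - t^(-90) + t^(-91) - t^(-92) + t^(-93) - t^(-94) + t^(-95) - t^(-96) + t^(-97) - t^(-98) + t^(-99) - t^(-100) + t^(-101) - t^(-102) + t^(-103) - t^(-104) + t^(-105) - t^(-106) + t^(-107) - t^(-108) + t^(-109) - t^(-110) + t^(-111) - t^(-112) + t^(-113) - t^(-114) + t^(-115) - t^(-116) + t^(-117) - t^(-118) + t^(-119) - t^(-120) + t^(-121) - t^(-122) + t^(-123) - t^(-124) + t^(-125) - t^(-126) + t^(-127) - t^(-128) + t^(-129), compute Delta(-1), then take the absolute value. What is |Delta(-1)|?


Step 1: The polynomial has 259 terms with alternating signs, exponents from 129 down to -129.
Step 2: Substitute t = -1. The i-th term has coefficient (-1)^i and exponent (m-i),
  so its value is (-1)^i * (-1)^(m-i) = (-1)^m = -1 for every i.
Step 3: All 259 terms equal -1, so Delta(-1) = 259 * (-1) = -259
Step 4: |Delta(-1)| = 259

259


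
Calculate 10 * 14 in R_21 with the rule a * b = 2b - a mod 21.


10 * 14 = 2*14 - 10 mod 21
= 28 - 10 mod 21
= 18 mod 21 = 18

18


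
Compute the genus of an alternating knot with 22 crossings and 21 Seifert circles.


For alternating knots, g = (c - s + 1)/2.
= (22 - 21 + 1)/2
= 2/2 = 1

1


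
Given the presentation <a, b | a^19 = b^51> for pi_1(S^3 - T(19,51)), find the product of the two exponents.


The relation is a^19 = b^51.
Product of exponents = 19 * 51
= 969

969


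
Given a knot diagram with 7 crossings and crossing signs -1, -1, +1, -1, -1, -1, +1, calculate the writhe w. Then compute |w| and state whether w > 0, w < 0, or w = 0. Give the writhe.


Step 1: Count positive crossings (+1).
Positive crossings: 2
Step 2: Count negative crossings (-1).
Negative crossings: 5
Step 3: Writhe = (positive) - (negative)
w = 2 - 5 = -3
Step 4: |w| = 3, and w is negative

-3


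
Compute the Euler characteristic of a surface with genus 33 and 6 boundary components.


chi = 2 - 2g - b
= 2 - 2*33 - 6
= 2 - 66 - 6 = -70

-70


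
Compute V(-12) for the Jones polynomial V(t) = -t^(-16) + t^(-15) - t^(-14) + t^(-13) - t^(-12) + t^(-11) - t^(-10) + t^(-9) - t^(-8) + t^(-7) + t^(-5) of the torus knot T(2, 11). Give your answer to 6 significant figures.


Substituting t = -12 into V(t) = -t^(-16) + t^(-15) - t^(-14) + t^(-13) - t^(-12) + t^(-11) - t^(-10) + t^(-9) - t^(-8) + t^(-7) + t^(-5):
  (-)t^(-16) = -5.40879e-18
  (+)t^(-15) = -6.49055e-17
  (-)t^(-14) = -7.78866e-16
  (+)t^(-13) = -9.34639e-15
  (-)t^(-12) = -1.12157e-13
  (+)t^(-11) = -1.34588e-12
  (-)t^(-10) = -1.61506e-11
  (+)t^(-9) = -1.93807e-10
  (-)t^(-8) = -2.32568e-09
  (+)t^(-7) = -2.79082e-08
  (+)t^(-5) = -4.01878e-06
Sum = (-5.40879e-18) + (-6.49055e-17) + (-7.78866e-16) + (-9.34639e-15) + (-1.12157e-13) + (-1.34588e-12) + (-1.61506e-11) + (-1.93807e-10) + (-2.32568e-09) + (-2.79082e-08) + (-4.01878e-06)
= -4.049220991e-06
Rounded to 6 significant figures: -4.04922e-06

-4.04922e-06


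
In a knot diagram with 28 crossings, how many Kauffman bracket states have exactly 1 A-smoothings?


We choose which 1 of 28 crossings get A-smoothings.
C(28, 1) = 28! / (1! * 27!)
= 28

28


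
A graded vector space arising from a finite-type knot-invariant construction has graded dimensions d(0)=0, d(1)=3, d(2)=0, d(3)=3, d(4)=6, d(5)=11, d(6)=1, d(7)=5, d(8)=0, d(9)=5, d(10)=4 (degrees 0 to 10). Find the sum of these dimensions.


Total dimension = d(0) + d(1) + ... + d(10)
= 0 + 3 + 0 + 3 + 6 + 11 + 1 + 5 + 0 + 5 + 4
= 38

38


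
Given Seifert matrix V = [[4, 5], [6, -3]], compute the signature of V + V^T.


Step 1: V + V^T = [[8, 11], [11, -6]]
Step 2: trace = 2, det = -169
Step 3: Discriminant = 2^2 - 4*(-169) = 680
Step 4: Eigenvalues: 14.0384, -12.0384
Step 5: Signature = (# positive eigenvalues) - (# negative eigenvalues) = 0

0


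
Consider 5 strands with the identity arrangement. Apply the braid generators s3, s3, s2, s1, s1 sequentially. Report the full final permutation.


Starting with identity [1, 2, 3, 4, 5].
Apply generators in sequence:
  After s3: [1, 2, 4, 3, 5]
  After s3: [1, 2, 3, 4, 5]
  After s2: [1, 3, 2, 4, 5]
  After s1: [3, 1, 2, 4, 5]
  After s1: [1, 3, 2, 4, 5]
Final permutation: [1, 3, 2, 4, 5]

[1, 3, 2, 4, 5]


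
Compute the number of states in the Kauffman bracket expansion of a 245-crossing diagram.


Each crossing contributes 2 choices (A-smoothing or B-smoothing).
Total states = 2^245 = 56539106072908298546665520023773392506479484700019806659891398441363832832

56539106072908298546665520023773392506479484700019806659891398441363832832


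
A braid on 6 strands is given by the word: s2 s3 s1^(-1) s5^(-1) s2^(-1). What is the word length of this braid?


The word length counts the number of generators (including inverses).
Listing each generator: s2, s3, s1^(-1), s5^(-1), s2^(-1)
There are 5 generators in this braid word.

5


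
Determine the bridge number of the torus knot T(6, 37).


The bridge number of T(p,q) is min(p,q).
min(6, 37) = 6

6


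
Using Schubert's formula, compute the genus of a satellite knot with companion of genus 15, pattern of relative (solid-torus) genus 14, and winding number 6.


Schubert: g(satellite) = g_rel(pattern) + |winding| * g(companion),
where g_rel(pattern) is the genus of the pattern relative to the solid torus.
= 14 + 6 * 15
= 14 + 90 = 104

104


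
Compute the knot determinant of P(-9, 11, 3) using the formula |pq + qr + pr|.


Step 1: Compute pq + qr + pr.
pq = (-9)*11 = -99
qr = 11*3 = 33
pr = (-9)*3 = -27
pq + qr + pr = -99 + 33 + (-27) = -93
Step 2: Take absolute value.
det(P(-9,11,3)) = |-93| = 93

93


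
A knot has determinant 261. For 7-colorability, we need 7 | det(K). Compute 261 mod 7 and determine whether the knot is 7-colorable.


Step 1: A knot is p-colorable if and only if p divides its determinant.
Step 2: Compute 261 mod 7.
261 = 37 * 7 + 2
Step 3: 261 mod 7 = 2
Step 4: The knot is 7-colorable: no

2


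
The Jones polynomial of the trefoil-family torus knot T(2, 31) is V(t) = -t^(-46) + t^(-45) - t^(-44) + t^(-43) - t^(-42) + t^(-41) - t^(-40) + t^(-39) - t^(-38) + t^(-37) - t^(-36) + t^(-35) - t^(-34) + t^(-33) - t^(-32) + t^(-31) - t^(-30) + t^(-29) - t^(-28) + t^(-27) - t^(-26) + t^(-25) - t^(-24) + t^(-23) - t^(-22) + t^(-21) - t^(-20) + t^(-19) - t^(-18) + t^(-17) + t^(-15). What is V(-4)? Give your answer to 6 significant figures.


Substituting t = -4 into V(t) = -t^(-46) + t^(-45) - t^(-44) + t^(-43) - t^(-42) + t^(-41) - t^(-40) + t^(-39) - t^(-38) + t^(-37) - t^(-36) + t^(-35) - t^(-34) + t^(-33) - t^(-32) + t^(-31) - t^(-30) + t^(-29) - t^(-28) + t^(-27) - t^(-26) + t^(-25) - t^(-24) + t^(-23) - t^(-22) + t^(-21) - t^(-20) + t^(-19) - t^(-18) + t^(-17) + t^(-15):
  (-)t^(-46) = -2.01948e-28
  (+)t^(-45) = -8.07794e-28
  (-)t^(-44) = -3.23117e-27
  (+)t^(-43) = -1.29247e-26
  (-)t^(-42) = -5.16988e-26
  (+)t^(-41) = -2.06795e-25
  (-)t^(-40) = -8.27181e-25
  (+)t^(-39) = -3.30872e-24
  (-)t^(-38) = -1.32349e-23
  (+)t^(-37) = -5.29396e-23
  (-)t^(-36) = -2.11758e-22
  (+)t^(-35) = -8.47033e-22
  (-)t^(-34) = -3.38813e-21
  (+)t^(-33) = -1.35525e-20
  (-)t^(-32) = -5.42101e-20
  (+)t^(-31) = -2.1684e-19
  (-)t^(-30) = -8.67362e-19
  (+)t^(-29) = -3.46945e-18
  (-)t^(-28) = -1.38778e-17
  (+)t^(-27) = -5.55112e-17
  (-)t^(-26) = -2.22045e-16
  (+)t^(-25) = -8.88178e-16
  (-)t^(-24) = -3.55271e-15
  (+)t^(-23) = -1.42109e-14
  (-)t^(-22) = -5.68434e-14
  (+)t^(-21) = -2.27374e-13
  (-)t^(-20) = -9.09495e-13
  (+)t^(-19) = -3.63798e-12
  (-)t^(-18) = -1.45519e-11
  (+)t^(-17) = -5.82077e-11
  (+)t^(-15) = -9.31323e-10
Sum = (-2.01948e-28) + (-8.07794e-28) + (-3.23117e-27) + (-1.29247e-26) + (-5.16988e-26) + (-2.06795e-25) + (-8.27181e-25) + (-3.30872e-24) + (-1.32349e-23) + (-5.29396e-23) + (-2.11758e-22) + (-8.47033e-22) + (-3.38813e-21) + (-1.35525e-20) + (-5.42101e-20) + (-2.1684e-19) + (-8.67362e-19) + (-3.46945e-18) + (-1.38778e-17) + (-5.55112e-17) + (-2.22045e-16) + (-8.88178e-16) + (-3.55271e-15) + (-1.42109e-14) + (-5.68434e-14) + (-2.27374e-13) + (-9.09495e-13) + (-3.63798e-12) + (-1.45519e-11) + (-5.82077e-11) + (-9.31323e-10)
= -1.008932789e-09
Rounded to 6 significant figures: -1.00893e-09

-1.00893e-09


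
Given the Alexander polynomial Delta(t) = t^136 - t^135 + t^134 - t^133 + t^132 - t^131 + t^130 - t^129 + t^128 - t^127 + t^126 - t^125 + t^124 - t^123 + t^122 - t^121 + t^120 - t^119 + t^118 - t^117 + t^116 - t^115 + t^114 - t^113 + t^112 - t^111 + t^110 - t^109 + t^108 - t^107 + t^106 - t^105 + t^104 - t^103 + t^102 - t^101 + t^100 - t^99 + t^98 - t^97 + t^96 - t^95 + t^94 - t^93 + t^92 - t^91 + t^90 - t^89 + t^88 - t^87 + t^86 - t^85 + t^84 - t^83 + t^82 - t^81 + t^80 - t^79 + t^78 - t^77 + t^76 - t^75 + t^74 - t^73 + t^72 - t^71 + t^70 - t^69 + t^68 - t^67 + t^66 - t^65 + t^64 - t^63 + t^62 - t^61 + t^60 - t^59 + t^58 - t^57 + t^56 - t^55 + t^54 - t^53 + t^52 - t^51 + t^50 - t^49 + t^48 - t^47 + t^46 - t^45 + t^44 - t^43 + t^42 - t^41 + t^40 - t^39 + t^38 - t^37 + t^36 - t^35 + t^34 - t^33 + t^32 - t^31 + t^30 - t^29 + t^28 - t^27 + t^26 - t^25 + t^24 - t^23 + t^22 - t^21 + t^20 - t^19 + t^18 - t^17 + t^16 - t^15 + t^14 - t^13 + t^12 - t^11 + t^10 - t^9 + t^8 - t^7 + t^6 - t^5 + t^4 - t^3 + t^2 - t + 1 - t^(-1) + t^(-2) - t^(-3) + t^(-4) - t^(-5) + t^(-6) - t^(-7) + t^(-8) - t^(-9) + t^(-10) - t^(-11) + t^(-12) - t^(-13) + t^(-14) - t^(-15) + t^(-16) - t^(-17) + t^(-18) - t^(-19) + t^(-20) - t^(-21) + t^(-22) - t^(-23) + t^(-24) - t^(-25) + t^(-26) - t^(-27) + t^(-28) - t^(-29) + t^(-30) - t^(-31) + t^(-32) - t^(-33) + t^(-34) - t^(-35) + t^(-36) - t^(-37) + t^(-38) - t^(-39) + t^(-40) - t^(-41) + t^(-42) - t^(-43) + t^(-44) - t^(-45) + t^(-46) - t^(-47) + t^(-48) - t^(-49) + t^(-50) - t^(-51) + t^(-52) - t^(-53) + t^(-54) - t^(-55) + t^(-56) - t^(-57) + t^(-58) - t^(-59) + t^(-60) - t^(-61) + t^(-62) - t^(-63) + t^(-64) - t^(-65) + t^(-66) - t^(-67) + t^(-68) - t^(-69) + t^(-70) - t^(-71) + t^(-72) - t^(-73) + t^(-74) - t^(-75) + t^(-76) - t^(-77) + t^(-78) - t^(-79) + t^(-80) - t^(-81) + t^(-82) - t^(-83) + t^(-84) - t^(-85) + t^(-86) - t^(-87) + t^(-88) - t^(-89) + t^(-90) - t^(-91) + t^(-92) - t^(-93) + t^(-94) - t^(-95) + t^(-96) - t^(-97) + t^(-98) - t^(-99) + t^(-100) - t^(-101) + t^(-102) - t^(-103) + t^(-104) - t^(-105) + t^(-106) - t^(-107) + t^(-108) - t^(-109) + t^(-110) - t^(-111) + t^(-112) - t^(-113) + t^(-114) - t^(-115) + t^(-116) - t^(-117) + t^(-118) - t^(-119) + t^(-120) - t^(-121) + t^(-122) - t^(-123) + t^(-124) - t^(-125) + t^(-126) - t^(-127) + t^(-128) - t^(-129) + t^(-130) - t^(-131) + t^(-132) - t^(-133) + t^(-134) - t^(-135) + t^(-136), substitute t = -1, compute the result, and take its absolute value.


Step 1: The polynomial has 273 terms with alternating signs, exponents from 136 down to -136.
Step 2: Substitute t = -1. The i-th term has coefficient (-1)^i and exponent (m-i),
  so its value is (-1)^i * (-1)^(m-i) = (-1)^m = 1 for every i.
Step 3: All 273 terms equal 1, so Delta(-1) = 273 * (1) = 273
Step 4: |Delta(-1)| = 273

273


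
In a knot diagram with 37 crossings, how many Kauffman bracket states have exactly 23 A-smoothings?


We choose which 23 of 37 crossings get A-smoothings.
C(37, 23) = 37! / (23! * 14!)
= 6107086800

6107086800


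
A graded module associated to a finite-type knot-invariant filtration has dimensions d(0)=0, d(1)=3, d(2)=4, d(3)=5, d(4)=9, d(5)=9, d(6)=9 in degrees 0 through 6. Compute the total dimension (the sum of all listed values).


Total dimension = d(0) + d(1) + ... + d(6)
= 0 + 3 + 4 + 5 + 9 + 9 + 9
= 39

39


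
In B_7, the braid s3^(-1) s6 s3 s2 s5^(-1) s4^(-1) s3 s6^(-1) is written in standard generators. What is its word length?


The word length counts the number of generators (including inverses).
Listing each generator: s3^(-1), s6, s3, s2, s5^(-1), s4^(-1), s3, s6^(-1)
There are 8 generators in this braid word.

8


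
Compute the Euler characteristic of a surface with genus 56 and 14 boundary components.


chi = 2 - 2g - b
= 2 - 2*56 - 14
= 2 - 112 - 14 = -124

-124


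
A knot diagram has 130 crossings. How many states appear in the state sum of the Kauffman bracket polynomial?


Each crossing contributes 2 choices (A-smoothing or B-smoothing).
Total states = 2^130 = 1361129467683753853853498429727072845824

1361129467683753853853498429727072845824


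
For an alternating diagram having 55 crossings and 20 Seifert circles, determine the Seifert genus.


For alternating knots, g = (c - s + 1)/2.
= (55 - 20 + 1)/2
= 36/2 = 18

18


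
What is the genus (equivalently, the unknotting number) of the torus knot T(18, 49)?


For a torus knot T(p,q), both the unknotting number and genus equal (p-1)(q-1)/2.
= (18-1)(49-1)/2
= 17*48/2
= 816/2 = 408

408


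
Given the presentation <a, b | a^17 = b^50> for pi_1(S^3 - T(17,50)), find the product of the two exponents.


The relation is a^17 = b^50.
Product of exponents = 17 * 50
= 850

850


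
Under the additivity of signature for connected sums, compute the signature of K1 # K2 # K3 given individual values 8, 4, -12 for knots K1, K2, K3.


The signature is additive under connected sum.
signature(K1 # K2 # K3) = (8) + (4) + (-12)
= 0

0


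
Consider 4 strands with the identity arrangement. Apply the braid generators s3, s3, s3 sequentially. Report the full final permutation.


Starting with identity [1, 2, 3, 4].
Apply generators in sequence:
  After s3: [1, 2, 4, 3]
  After s3: [1, 2, 3, 4]
  After s3: [1, 2, 4, 3]
Final permutation: [1, 2, 4, 3]

[1, 2, 4, 3]


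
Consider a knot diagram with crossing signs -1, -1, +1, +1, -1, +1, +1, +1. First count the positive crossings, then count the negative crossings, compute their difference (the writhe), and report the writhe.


Step 1: Count positive crossings (+1).
Positive crossings: 5
Step 2: Count negative crossings (-1).
Negative crossings: 3
Step 3: Writhe = (positive) - (negative)
w = 5 - 3 = 2
Step 4: |w| = 2, and w is positive

2


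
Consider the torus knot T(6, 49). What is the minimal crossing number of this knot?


For a torus knot T(p, q) with gcd(p,q)=1,
the crossing number is min(p*(q-1), q*(p-1)).
p*(q-1) = 6*48 = 288
q*(p-1) = 49*5 = 245
min(288, 245) = 245

245


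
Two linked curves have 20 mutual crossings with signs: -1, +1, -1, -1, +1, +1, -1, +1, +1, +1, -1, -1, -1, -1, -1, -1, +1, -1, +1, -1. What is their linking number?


Step 1: Count positive crossings: 8
Step 2: Count negative crossings: 12
Step 3: Sum of signs = 8 - 12 = -4
Step 4: Linking number = sum/2 = -4/2 = -2

-2


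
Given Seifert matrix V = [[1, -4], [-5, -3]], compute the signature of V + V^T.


Step 1: V + V^T = [[2, -9], [-9, -6]]
Step 2: trace = -4, det = -93
Step 3: Discriminant = (-4)^2 - 4*(-93) = 388
Step 4: Eigenvalues: 7.84886, -11.8489
Step 5: Signature = (# positive eigenvalues) - (# negative eigenvalues) = 0

0


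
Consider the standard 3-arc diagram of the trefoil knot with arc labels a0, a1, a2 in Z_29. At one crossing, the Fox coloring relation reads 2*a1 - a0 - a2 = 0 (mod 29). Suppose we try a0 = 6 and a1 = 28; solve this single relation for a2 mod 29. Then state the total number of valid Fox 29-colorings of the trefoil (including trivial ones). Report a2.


Step 1: Apply the given crossing relation 2*a1 - a0 - a2 = 0 (mod 29).
  a2 = 2*a1 - a0 mod 29
  a2 = 2*28 - 6 mod 29
  a2 = 56 - 6 mod 29
  a2 = 50 mod 29 = 21
Step 2: The trefoil has determinant 3.
  Number of Fox p-colorings (p prime) is p^2 if p = 3, else p.
  Since 29 does not divide 3, only trivial (constant) colorings exist.
  (So the trial a0 = 6, a1 = 28 with a0 != a1 does NOT extend to a valid coloring of the whole trefoil: the other two crossing relations require 3*(a1 - a0) = 0 (mod 29), which fails.)
  Total colorings = 29
Step 3: a2 = 21, total Fox 29-colorings = 29

21


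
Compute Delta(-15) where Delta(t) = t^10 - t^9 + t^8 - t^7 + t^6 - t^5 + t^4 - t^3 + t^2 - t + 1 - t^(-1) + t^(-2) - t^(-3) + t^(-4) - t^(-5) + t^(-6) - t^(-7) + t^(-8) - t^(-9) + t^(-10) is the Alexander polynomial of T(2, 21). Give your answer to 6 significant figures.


Substituting t = -15 into Delta(t) = t^10 - t^9 + t^8 - t^7 + t^6 - t^5 + t^4 - t^3 + t^2 - t + 1 - t^(-1) + t^(-2) - t^(-3) + t^(-4) - t^(-5) + t^(-6) - t^(-7) + t^(-8) - t^(-9) + t^(-10):
Term values: (576650390625) + (38443359375) + (2562890625) + (170859375) + (11390625) + (759375) + (50625) + (3375) + (225) + (15) + (1) + (0.0666667) + (0.00444444) + (0.000296296) + (1.97531e-05) + (1.31687e-06) + (8.77915e-08) + (5.85277e-09) + (3.90184e-10) + (2.60123e-11) + (1.73415e-12)
Sum = 6.178397042e+11
Rounded to 6 significant figures: 6.1784e+11

6.1784e+11


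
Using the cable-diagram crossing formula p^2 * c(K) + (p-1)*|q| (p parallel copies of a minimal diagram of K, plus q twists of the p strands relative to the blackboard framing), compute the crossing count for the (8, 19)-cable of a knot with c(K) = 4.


Step 1: Each of the c(K) crossings of the companion diagram becomes p*p = p^2 crossings among the p parallel strands, and each of the |q| twists s_1 s_2 ... s_(p-1) adds (p-1) crossings.
  Crossings = p^2 * c(K) + (p-1)*|q|
Step 2: = 8^2 * 4 + (8-1)*19
Step 3: = 64*4 + 7*19
Step 4: = 256 + 133 = 389

389


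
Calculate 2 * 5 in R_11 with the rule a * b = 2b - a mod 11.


2 * 5 = 2*5 - 2 mod 11
= 10 - 2 mod 11
= 8 mod 11 = 8

8


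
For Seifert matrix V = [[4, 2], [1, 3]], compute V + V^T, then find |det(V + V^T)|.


Step 1: Form V + V^T where V = [[4, 2], [1, 3]]
  V^T = [[4, 1], [2, 3]]
  V + V^T = [[8, 3], [3, 6]]
Step 2: det(V + V^T) = 8*6 - 3*3
  = 48 - 9 = 39
Step 3: Knot determinant = |det(V + V^T)| = |39| = 39

39


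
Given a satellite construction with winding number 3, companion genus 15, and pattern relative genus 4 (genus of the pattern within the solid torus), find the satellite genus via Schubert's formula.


Schubert: g(satellite) = g_rel(pattern) + |winding| * g(companion),
where g_rel(pattern) is the genus of the pattern relative to the solid torus.
= 4 + 3 * 15
= 4 + 45 = 49

49


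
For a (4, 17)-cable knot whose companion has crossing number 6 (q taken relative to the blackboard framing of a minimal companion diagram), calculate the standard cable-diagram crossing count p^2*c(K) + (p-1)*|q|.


Step 1: Each of the c(K) crossings of the companion diagram becomes p*p = p^2 crossings among the p parallel strands, and each of the |q| twists s_1 s_2 ... s_(p-1) adds (p-1) crossings.
  Crossings = p^2 * c(K) + (p-1)*|q|
Step 2: = 4^2 * 6 + (4-1)*17
Step 3: = 16*6 + 3*17
Step 4: = 96 + 51 = 147

147


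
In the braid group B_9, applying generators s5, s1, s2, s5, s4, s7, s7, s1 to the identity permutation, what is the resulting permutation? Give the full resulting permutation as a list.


Starting with identity [1, 2, 3, 4, 5, 6, 7, 8, 9].
Apply generators in sequence:
  After s5: [1, 2, 3, 4, 6, 5, 7, 8, 9]
  After s1: [2, 1, 3, 4, 6, 5, 7, 8, 9]
  After s2: [2, 3, 1, 4, 6, 5, 7, 8, 9]
  After s5: [2, 3, 1, 4, 5, 6, 7, 8, 9]
  After s4: [2, 3, 1, 5, 4, 6, 7, 8, 9]
  After s7: [2, 3, 1, 5, 4, 6, 8, 7, 9]
  After s7: [2, 3, 1, 5, 4, 6, 7, 8, 9]
  After s1: [3, 2, 1, 5, 4, 6, 7, 8, 9]
Final permutation: [3, 2, 1, 5, 4, 6, 7, 8, 9]

[3, 2, 1, 5, 4, 6, 7, 8, 9]


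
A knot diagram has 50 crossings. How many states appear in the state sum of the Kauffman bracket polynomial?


Each crossing contributes 2 choices (A-smoothing or B-smoothing).
Total states = 2^50 = 1125899906842624

1125899906842624


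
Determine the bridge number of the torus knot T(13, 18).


The bridge number of T(p,q) is min(p,q).
min(13, 18) = 13

13


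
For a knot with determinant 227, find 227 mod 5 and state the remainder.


Step 1: A knot is p-colorable if and only if p divides its determinant.
Step 2: Compute 227 mod 5.
227 = 45 * 5 + 2
Step 3: 227 mod 5 = 2
Step 4: The knot is 5-colorable: no

2


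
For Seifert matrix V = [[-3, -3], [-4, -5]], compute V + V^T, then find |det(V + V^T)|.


Step 1: Form V + V^T where V = [[-3, -3], [-4, -5]]
  V^T = [[-3, -4], [-3, -5]]
  V + V^T = [[-6, -7], [-7, -10]]
Step 2: det(V + V^T) = (-6)*(-10) - (-7)*(-7)
  = 60 - 49 = 11
Step 3: Knot determinant = |det(V + V^T)| = |11| = 11

11


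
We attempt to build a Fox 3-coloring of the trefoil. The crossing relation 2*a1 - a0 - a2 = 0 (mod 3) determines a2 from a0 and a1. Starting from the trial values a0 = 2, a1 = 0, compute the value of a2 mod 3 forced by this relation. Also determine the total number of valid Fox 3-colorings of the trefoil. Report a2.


Step 1: Apply the given crossing relation 2*a1 - a0 - a2 = 0 (mod 3).
  a2 = 2*a1 - a0 mod 3
  a2 = 2*0 - 2 mod 3
  a2 = 0 - 2 mod 3
  a2 = -2 mod 3 = 1
Step 2: The trefoil has determinant 3.
  Number of Fox p-colorings (p prime) is p^2 if p = 3, else p.
  Since p = 3 divides det = 3, the trefoil is 3-colorable.
  (Indeed for p = 3 any choice of a0, a1 extends to a valid coloring; the trial (a0, a1, a2) = (2, 0, 1) satisfies all three crossing relations.)
  Total colorings = 3^2 = 9
Step 3: a2 = 1, total Fox 3-colorings = 9

1


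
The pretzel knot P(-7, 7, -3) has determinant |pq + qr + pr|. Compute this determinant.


Step 1: Compute pq + qr + pr.
pq = (-7)*7 = -49
qr = 7*(-3) = -21
pr = (-7)*(-3) = 21
pq + qr + pr = -49 + (-21) + 21 = -49
Step 2: Take absolute value.
det(P(-7,7,-3)) = |-49| = 49

49
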